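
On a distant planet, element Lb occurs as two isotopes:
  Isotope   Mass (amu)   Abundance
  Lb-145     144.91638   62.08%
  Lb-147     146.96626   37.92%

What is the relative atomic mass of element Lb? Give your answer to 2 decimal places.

The abundance-weighted mean is 0.6208 × 144.91638 + 0.3792 × 146.96626
= 89.964089 + 55.729606 = 145.693695 amu

145.69 amu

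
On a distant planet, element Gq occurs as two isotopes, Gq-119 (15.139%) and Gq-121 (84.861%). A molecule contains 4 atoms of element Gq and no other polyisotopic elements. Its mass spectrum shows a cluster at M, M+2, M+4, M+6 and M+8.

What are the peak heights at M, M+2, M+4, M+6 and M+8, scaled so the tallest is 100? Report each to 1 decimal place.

0.1 : 2.3 : 19.1 : 71.4 : 100.0

Expanding (0.15139 + 0.84861)^4:
P(M) = 0.15139^4 = 0.000525
P(M+2) = 4 × 0.15139^3 × 0.84861^1 = 0.011778
P(M+4) = 6 × 0.15139^2 × 0.84861^2 = 0.099029
P(M+6) = 4 × 0.15139^1 × 0.84861^3 = 0.370068
P(M+8) = 0.84861^4 = 0.518600
The M+8 peak is largest (0.518600); scaling to 100 gives 0.1 : 2.3 : 19.1 : 71.4 : 100.0.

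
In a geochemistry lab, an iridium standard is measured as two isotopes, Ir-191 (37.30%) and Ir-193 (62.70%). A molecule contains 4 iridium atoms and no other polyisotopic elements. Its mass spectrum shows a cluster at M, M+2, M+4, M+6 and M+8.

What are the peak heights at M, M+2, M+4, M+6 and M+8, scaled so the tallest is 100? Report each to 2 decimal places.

5.26 : 35.39 : 89.23 : 100.00 : 42.02

Expanding (0.3730 + 0.6270)^4:
P(M) = 0.3730^4 = 0.019357
P(M+2) = 4 × 0.3730^3 × 0.6270^1 = 0.130153
P(M+4) = 6 × 0.3730^2 × 0.6270^2 = 0.328174
P(M+6) = 4 × 0.3730^1 × 0.6270^3 = 0.367766
P(M+8) = 0.6270^4 = 0.154550
The M+6 peak is largest (0.367766); scaling to 100 gives 5.26 : 35.39 : 89.23 : 100.00 : 42.02.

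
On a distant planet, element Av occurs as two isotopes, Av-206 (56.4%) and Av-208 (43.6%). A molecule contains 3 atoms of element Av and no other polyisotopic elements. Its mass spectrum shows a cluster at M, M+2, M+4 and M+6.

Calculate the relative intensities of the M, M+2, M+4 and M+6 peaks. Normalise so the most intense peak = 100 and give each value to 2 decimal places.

43.12 : 100.00 : 77.30 : 19.92

Expanding (0.564 + 0.436)^3:
P(M) = 0.564^3 = 0.179406
P(M+2) = 3 × 0.564^2 × 0.436^1 = 0.416070
P(M+4) = 3 × 0.564^1 × 0.436^2 = 0.321642
P(M+6) = 0.436^3 = 0.082882
The M+2 peak is largest (0.416070); scaling to 100 gives 43.12 : 100.00 : 77.30 : 19.92.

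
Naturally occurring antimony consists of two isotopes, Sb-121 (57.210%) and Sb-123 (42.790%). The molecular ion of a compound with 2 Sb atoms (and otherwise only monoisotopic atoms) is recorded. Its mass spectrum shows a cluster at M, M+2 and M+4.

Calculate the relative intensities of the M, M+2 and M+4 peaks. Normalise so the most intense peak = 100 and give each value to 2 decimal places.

The 2 Sb atoms are independent, so intensities follow the terms of (0.57210 + 0.42790)^2.
P(M) = 0.57210^2 = 0.327298
P(M+2) = 2 × 0.57210^1 × 0.42790^1 = 0.489603
P(M+4) = 0.42790^2 = 0.183098
The M+2 peak is largest (0.489603); scaling to 100 gives 66.85 : 100.00 : 37.40.

66.85 : 100.00 : 37.40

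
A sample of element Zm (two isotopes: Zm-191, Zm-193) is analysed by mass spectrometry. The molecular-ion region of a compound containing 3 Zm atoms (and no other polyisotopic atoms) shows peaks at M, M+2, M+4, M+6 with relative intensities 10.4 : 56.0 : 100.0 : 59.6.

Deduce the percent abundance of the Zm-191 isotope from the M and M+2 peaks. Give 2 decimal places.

Write p for the Zm-191 fraction. I(M+2)/I(M) = [C(3,1)·p^2·(1−p)] / p^3 = 3·(1−p)/p = 56.0/10.4 = 5.3846
(1−p)/p = 5.3846/3 = 1.7949  ⇒  p = 1/(1 + 1.7949) = 0.3578
Zm-191: 35.78%, Zm-193: 64.22%.

35.78%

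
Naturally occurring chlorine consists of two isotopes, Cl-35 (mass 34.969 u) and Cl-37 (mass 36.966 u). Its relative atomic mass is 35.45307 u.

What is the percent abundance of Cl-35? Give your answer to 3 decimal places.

75.760%

Let x be the fractional abundance of Cl-35; then Cl-37 has abundance 1 − x.
34.969·x + 36.966·(1 − x) = 35.45307
(34.969 − 36.966)·x = 35.45307 − 36.966
x = -1.51293 / -1.997 = 0.75760 → 75.760% Cl-35, 24.240% Cl-37.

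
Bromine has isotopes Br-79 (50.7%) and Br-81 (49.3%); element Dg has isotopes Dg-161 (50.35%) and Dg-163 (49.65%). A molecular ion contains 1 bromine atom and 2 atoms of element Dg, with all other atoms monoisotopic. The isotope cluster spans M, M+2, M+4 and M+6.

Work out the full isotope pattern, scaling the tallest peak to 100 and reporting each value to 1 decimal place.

Bromine pattern (n=1): 0.5070 : 0.4930
Element Dg pattern (n=2): 0.25351225 : 0.4999755 : 0.24651225
Convolve the two distributions (both contribute in 2-u steps):
  M: 0.5070×0.25351225 = 0.128531
  M+2: 0.5070×0.4999755 + 0.4930×0.25351225 = 0.378469
  M+4: 0.5070×0.24651225 + 0.4930×0.4999755 = 0.371470
  M+6: 0.4930×0.24651225 = 0.121531
Scale to base peak (0.378469) = 100: 34.0 : 100.0 : 98.2 : 32.1

34.0 : 100.0 : 98.2 : 32.1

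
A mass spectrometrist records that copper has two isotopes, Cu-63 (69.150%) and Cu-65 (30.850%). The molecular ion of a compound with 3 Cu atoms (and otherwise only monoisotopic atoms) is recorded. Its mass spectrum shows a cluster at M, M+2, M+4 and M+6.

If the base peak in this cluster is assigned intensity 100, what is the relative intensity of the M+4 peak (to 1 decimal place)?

44.6

Term probabilities: M 0.3307, M+2 0.4425, M+4 0.1974, M+6 0.0294. Base peak = M+2.
P(M+2) = C(3,1) × 0.69150^2 × 0.30850^1 = 3 × 0.47817225 × 0.3085 = 0.442548 (base)
P(M+4) = C(3,2) × 0.69150^1 × 0.30850^2 = 3 × 0.6915 × 0.09517225 = 0.197435
Relative intensity = 0.197435 / 0.442548 × 100 = 44.6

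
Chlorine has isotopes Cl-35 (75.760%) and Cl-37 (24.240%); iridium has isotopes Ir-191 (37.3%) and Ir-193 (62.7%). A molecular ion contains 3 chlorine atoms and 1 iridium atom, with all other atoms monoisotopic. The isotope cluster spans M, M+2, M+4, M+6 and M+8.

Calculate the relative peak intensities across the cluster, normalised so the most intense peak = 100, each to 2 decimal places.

Chlorine pattern (n=3): 0.4348304 : 0.41738208 : 0.13354464 : 0.01424288
Iridium pattern (n=1): 0.3730 : 0.6270
Convolve the two distributions (both contribute in 2-u steps):
  M: 0.4348304×0.3730 = 0.162192
  M+2: 0.4348304×0.6270 + 0.41738208×0.3730 = 0.428322
  M+4: 0.41738208×0.6270 + 0.13354464×0.3730 = 0.311511
  M+6: 0.13354464×0.6270 + 0.01424288×0.3730 = 0.089045
  M+8: 0.01424288×0.6270 = 0.008930
Scale to base peak (0.428322) = 100: 37.87 : 100.00 : 72.73 : 20.79 : 2.08

37.87 : 100.00 : 72.73 : 20.79 : 2.08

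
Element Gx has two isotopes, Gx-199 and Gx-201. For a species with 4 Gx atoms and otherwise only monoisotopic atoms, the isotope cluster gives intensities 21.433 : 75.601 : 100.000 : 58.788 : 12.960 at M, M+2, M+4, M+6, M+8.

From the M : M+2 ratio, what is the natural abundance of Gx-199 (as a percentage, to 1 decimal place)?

53.1%

If p is the fraction of Gx that is Gx-199, then I(M+2)/I(M) = [C(4,1)·p^3·(1−p)] / p^4 = 4·(1−p)/p = 75.601/21.433 = 3.5273
(1−p)/p = 3.5273/4 = 0.8818  ⇒  p = 1/(1 + 0.8818) = 0.5314
Gx-199: 53.1%, Gx-201: 46.9%.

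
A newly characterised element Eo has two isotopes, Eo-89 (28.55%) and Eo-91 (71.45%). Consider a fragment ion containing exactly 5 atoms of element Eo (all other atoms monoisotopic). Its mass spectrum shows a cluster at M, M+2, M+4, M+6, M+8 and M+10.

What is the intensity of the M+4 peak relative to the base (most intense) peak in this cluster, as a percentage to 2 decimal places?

(0.2855 + 0.7145)^5 gives M 0.0019, M+2 0.0237, M+4 0.1188, M+6 0.2973, M+8 0.3720, M+10 0.1862; the largest is M+8.
P(M+8) = C(5,4) × 0.2855^1 × 0.7145^4 = 5 × 0.2855 × 0.26062072 = 0.372036 (base)
P(M+4) = C(5,2) × 0.2855^3 × 0.7145^2 = 10 × 0.02327118 × 0.51051025 = 0.118802
Relative intensity = 0.118802 / 0.372036 × 100 = 31.93

31.93%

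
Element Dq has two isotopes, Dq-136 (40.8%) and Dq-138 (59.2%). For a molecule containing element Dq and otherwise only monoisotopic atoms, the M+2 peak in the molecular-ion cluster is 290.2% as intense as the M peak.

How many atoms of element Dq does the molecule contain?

For n independent Dq atoms, I(M+2)/I(M) = n · (abundance Dq-138) / (abundance Dq-136) = n · 0.592/0.408.
n = 2.902 × 0.408/0.592 = 2.00 ≈ 2

2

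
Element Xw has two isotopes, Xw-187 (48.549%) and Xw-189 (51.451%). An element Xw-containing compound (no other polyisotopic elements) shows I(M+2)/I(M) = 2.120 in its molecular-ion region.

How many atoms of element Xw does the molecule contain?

2

With n Xw atoms, P(M+2)/P(M) = C(n,1)·p^(n−1)q / p^n = n·q/p = n · 0.51451/0.48549.
n = 2.120 × 0.48549/0.51451 = 2.00 ≈ 2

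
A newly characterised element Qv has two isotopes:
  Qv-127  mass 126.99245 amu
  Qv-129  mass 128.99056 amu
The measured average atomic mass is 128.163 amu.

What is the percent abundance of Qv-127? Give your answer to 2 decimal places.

Writing the weighted mean with unknown fraction x of Qv-127:
126.99245·x + 128.99056·(1 − x) = 128.163
(126.99245 − 128.99056)·x = 128.163 − 128.99056
x = -0.82756 / -1.99811 = 0.41417 → 41.42% Qv-127, 58.58% Qv-129.

41.42%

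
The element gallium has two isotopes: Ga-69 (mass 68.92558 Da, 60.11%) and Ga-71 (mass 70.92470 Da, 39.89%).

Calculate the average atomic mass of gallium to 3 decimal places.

Ar = Σ fᵢ·mᵢ = 0.6011 × 68.92558 + 0.3989 × 70.92470
= 41.431166 + 28.291863 = 69.723029 Da

69.723 Da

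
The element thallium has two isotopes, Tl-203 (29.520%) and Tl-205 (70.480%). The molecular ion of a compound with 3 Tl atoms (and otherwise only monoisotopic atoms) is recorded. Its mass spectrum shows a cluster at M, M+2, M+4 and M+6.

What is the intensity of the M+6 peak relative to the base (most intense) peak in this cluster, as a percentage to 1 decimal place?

Term probabilities: M 0.0257, M+2 0.1843, M+4 0.4399, M+6 0.3501. Base peak = M+4.
P(M+4) = C(3,2) × 0.29520^1 × 0.70480^2 = 3 × 0.2952 × 0.49674304 = 0.439916 (base)
P(M+6) = C(3,3) × 0.29520^0 × 0.70480^3 = 1 × 1.0000 × 0.35010449 = 0.350104
Relative intensity = 0.350104 / 0.439916 × 100 = 79.6

79.6%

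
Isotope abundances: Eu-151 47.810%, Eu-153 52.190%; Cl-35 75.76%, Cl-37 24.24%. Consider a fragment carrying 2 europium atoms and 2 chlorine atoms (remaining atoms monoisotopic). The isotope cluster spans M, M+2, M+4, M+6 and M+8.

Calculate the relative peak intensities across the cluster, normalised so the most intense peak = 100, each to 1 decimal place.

35.4 : 100.0 : 95.3 : 34.9 : 4.3

Europium pattern (n=2): 0.22857961 : 0.49904078 : 0.27237961
Chlorine pattern (n=2): 0.57395776 : 0.36728448 : 0.05875776
Convolve the two distributions (both contribute in 2-u steps):
  M: 0.22857961×0.57395776 = 0.131195
  M+2: 0.22857961×0.36728448 + 0.49904078×0.57395776 = 0.370382
  M+4: 0.22857961×0.05875776 + 0.49904078×0.36728448 + 0.27237961×0.57395776 = 0.353055
  M+6: 0.49904078×0.05875776 + 0.27237961×0.36728448 = 0.129363
  M+8: 0.27237961×0.05875776 = 0.016004
Scale to base peak (0.370382) = 100: 35.4 : 100.0 : 95.3 : 34.9 : 4.3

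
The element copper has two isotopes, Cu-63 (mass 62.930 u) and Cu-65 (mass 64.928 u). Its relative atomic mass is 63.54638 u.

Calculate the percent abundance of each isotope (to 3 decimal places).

With x = fraction of Cu-63 (so Cu-65 is 1 − x):
62.930·x + 64.928·(1 − x) = 63.54638
(62.930 − 64.928)·x = 63.54638 − 64.928
x = -1.38162 / -1.998 = 0.69150 → 69.150% Cu-63, 30.850% Cu-65.

Cu-63: 69.150%, Cu-65: 30.850%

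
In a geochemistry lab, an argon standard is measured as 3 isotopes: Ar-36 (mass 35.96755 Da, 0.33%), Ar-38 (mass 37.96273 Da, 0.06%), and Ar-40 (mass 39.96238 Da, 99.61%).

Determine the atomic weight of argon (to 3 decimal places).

The abundance-weighted mean is 0.0033 × 35.96755 + 0.0006 × 37.96273 + 0.9961 × 39.96238
= 0.118693 + 0.022778 + 39.806527 = 39.947998 Da

39.948 Da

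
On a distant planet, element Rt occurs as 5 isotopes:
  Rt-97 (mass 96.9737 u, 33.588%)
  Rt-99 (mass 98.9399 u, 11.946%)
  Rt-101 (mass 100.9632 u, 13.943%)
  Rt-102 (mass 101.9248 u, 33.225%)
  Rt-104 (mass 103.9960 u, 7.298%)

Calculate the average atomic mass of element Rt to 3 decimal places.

The abundance-weighted mean is 0.33588 × 96.9737 + 0.11946 × 98.9399 + 0.13943 × 100.9632 + 0.33225 × 101.9248 + 0.07298 × 103.9960
= 32.57153 + 11.81936 + 14.07730 + 33.86451 + 7.58963 = 99.92233 u

99.922 u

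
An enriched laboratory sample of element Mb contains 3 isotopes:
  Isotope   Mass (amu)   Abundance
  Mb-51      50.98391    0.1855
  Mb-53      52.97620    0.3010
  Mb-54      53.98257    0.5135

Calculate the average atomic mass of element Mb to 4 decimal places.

The abundance-weighted mean is 0.1855 × 50.98391 + 0.3010 × 52.97620 + 0.5135 × 53.98257
= 9.457515 + 15.945836 + 27.720050 = 53.123401 amu

53.1234 amu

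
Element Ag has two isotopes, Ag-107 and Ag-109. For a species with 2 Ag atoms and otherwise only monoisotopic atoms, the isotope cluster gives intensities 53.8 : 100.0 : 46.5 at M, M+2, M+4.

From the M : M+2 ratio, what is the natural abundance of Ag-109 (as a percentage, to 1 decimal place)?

48.2%

Write p for the Ag-107 fraction. I(M+2)/I(M) = [C(2,1)·p^1·(1−p)] / p^2 = 2·(1−p)/p = 100.0/53.8 = 1.8587
(1−p)/p = 1.8587/2 = 0.9294  ⇒  p = 1/(1 + 0.9294) = 0.5183
Ag-107: 51.8%, Ag-109: 48.2%.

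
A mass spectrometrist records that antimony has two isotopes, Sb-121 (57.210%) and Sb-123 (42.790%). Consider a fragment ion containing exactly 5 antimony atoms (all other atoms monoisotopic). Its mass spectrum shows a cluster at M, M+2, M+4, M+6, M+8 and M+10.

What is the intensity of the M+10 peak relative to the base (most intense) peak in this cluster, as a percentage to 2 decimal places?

(0.57210 + 0.42790)^5 gives M 0.0613, M+2 0.2292, M+4 0.3428, M+6 0.2564, M+8 0.0959, M+10 0.0143; the largest is M+4.
P(M+4) = C(5,2) × 0.57210^3 × 0.42790^2 = 10 × 0.18724742 × 0.18309841 = 0.342847 (base)
P(M+10) = C(5,5) × 0.57210^0 × 0.42790^5 = 1 × 1.0000 × 0.01434536 = 0.014345
Relative intensity = 0.014345 / 0.342847 × 100 = 4.18

4.18%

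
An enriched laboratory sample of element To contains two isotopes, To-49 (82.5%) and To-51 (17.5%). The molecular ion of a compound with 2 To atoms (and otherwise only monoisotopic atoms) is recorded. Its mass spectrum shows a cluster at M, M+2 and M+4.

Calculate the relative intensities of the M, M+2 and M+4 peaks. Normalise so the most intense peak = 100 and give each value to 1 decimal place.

Expanding (0.825 + 0.175)^2:
P(M) = 0.825^2 = 0.680625
P(M+2) = 2 × 0.825^1 × 0.175^1 = 0.288750
P(M+4) = 0.175^2 = 0.030625
The M peak is largest (0.680625); scaling to 100 gives 100.0 : 42.4 : 4.5.

100.0 : 42.4 : 4.5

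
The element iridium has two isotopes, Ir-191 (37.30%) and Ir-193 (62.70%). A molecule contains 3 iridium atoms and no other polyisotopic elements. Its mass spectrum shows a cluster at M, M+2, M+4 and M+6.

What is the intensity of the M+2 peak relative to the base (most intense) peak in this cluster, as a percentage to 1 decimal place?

Binomial terms of (0.3730 + 0.6270)^3: M 0.0519, M+2 0.2617, M+4 0.4399, M+6 0.2465 → M+4 is the base peak.
P(M+4) = C(3,2) × 0.3730^1 × 0.6270^2 = 3 × 0.3730 × 0.393129 = 0.439911 (base)
P(M+2) = C(3,1) × 0.3730^2 × 0.6270^1 = 3 × 0.139129 × 0.6270 = 0.261702
Relative intensity = 0.261702 / 0.439911 × 100 = 59.5

59.5%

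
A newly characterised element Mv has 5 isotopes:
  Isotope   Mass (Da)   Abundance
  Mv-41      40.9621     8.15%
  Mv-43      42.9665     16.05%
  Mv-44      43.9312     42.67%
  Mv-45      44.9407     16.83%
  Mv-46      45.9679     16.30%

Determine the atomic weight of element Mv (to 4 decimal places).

Average mass = Σ (abundance × isotope mass) = 0.0815 × 40.9621 + 0.1605 × 42.9665 + 0.4267 × 43.9312 + 0.1683 × 44.9407 + 0.1630 × 45.9679
= 3.33841 + 6.89612 + 18.74544 + 7.56352 + 7.49277 = 44.03626 Da

44.0363 Da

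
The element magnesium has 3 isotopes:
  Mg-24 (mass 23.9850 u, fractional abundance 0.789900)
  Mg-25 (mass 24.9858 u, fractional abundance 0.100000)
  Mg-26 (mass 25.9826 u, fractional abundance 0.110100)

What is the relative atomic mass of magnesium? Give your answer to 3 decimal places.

24.305 u

Weight each isotope mass by its fractional abundance: 0.789900 × 23.9850 + 0.100000 × 24.9858 + 0.110100 × 25.9826
= 18.94575 + 2.49858 + 2.86068 = 24.30501 u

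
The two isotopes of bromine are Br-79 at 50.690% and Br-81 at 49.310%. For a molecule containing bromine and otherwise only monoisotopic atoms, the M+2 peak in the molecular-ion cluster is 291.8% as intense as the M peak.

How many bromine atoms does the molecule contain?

With n Br atoms, P(M+2)/P(M) = C(n,1)·p^(n−1)q / p^n = n·q/p = n · 0.49310/0.50690.
n = 2.918 × 0.50690/0.49310 = 3.00 ≈ 3

3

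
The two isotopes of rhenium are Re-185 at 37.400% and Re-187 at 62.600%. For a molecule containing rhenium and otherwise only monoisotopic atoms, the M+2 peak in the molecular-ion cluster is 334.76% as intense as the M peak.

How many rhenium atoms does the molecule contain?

2

With n Re atoms, P(M+2)/P(M) = C(n,1)·p^(n−1)q / p^n = n·q/p = n · 0.62600/0.37400.
n = 3.3476 × 0.37400/0.62600 = 2.00 ≈ 2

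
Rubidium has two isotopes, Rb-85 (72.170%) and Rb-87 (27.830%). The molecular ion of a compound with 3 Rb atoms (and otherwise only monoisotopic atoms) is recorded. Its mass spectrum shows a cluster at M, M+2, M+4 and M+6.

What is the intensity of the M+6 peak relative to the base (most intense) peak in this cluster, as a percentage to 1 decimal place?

5.0%

Term probabilities: M 0.3759, M+2 0.4349, M+4 0.1677, M+6 0.0216. Base peak = M+2.
P(M+2) = C(3,1) × 0.72170^2 × 0.27830^1 = 3 × 0.52085089 × 0.2783 = 0.434858 (base)
P(M+6) = C(3,3) × 0.72170^0 × 0.27830^3 = 1 × 1.0000 × 0.02155458 = 0.021555
Relative intensity = 0.021555 / 0.434858 × 100 = 5.0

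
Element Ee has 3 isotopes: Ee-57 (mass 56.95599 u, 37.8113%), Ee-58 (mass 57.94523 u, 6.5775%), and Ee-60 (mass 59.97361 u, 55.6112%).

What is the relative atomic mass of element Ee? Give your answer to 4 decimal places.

Weight each isotope mass by its fractional abundance: 0.378113 × 56.95599 + 0.065775 × 57.94523 + 0.556112 × 59.97361
= 21.535800 + 3.811348 + 33.352044 = 58.699192 u

58.6992 u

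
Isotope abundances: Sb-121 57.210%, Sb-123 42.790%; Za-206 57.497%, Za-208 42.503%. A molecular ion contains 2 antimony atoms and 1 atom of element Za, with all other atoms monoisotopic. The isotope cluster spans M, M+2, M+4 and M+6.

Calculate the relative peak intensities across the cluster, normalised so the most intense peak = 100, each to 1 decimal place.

44.7 : 100.0 : 74.5 : 18.5

Antimony pattern (n=2): 0.32729841 : 0.48960318 : 0.18309841
Element Za pattern (n=1): 0.57497 : 0.42503
Convolve the two distributions (both contribute in 2-u steps):
  M: 0.32729841×0.57497 = 0.188187
  M+2: 0.32729841×0.42503 + 0.48960318×0.57497 = 0.420619
  M+4: 0.48960318×0.42503 + 0.18309841×0.57497 = 0.313372
  M+6: 0.18309841×0.42503 = 0.077822
Scale to base peak (0.420619) = 100: 44.7 : 100.0 : 74.5 : 18.5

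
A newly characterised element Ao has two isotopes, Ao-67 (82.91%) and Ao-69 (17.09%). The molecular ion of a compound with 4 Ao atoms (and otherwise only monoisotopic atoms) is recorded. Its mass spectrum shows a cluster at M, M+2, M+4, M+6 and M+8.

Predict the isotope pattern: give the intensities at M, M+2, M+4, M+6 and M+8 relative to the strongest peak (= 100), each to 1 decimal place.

The 4 Ao atoms are independent, so intensities follow the terms of (0.8291 + 0.1709)^4.
P(M) = 0.8291^4 = 0.472528
P(M+2) = 4 × 0.8291^3 × 0.1709^1 = 0.389603
P(M+4) = 6 × 0.8291^2 × 0.1709^2 = 0.120462
P(M+6) = 4 × 0.8291^1 × 0.1709^3 = 0.016554
P(M+8) = 0.1709^4 = 0.000853
The M peak is largest (0.472528); scaling to 100 gives 100.0 : 82.5 : 25.5 : 3.5 : 0.2.

100.0 : 82.5 : 25.5 : 3.5 : 0.2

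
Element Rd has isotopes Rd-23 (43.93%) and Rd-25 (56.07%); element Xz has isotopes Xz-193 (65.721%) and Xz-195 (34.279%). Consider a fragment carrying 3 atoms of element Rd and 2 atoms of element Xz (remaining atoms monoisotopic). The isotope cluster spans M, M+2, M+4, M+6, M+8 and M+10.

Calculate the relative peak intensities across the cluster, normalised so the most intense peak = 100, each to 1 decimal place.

10.9 : 53.2 : 100.0 : 89.8 : 38.2 : 6.2

Element Rd pattern (n=3): 0.08477809 : 0.32461921 : 0.41432732 : 0.17627538
Element Xz pattern (n=2): 0.43192498 : 0.45057003 : 0.11750498
Convolve the two distributions (both contribute in 2-u steps):
  M: 0.08477809×0.43192498 = 0.036618
  M+2: 0.08477809×0.45057003 + 0.32461921×0.43192498 = 0.178410
  M+4: 0.08477809×0.11750498 + 0.32461921×0.45057003 + 0.41432732×0.43192498 = 0.335184
  M+6: 0.32461921×0.11750498 + 0.41432732×0.45057003 + 0.17627538×0.43192498 = 0.300966
  M+8: 0.41432732×0.11750498 + 0.17627538×0.45057003 = 0.128110
  M+10: 0.17627538×0.11750498 = 0.020713
Scale to base peak (0.335184) = 100: 10.9 : 53.2 : 100.0 : 89.8 : 38.2 : 6.2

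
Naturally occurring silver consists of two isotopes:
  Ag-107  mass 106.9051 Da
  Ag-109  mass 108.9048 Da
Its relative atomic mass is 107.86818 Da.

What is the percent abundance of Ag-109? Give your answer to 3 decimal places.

48.161%

Let x be the fractional abundance of Ag-107; then Ag-109 has abundance 1 − x.
106.9051·x + 108.9048·(1 − x) = 107.86818
(106.9051 − 108.9048)·x = 107.86818 − 108.9048
x = -1.03662 / -1.9997 = 0.51839 → 51.839% Ag-107, 48.161% Ag-109.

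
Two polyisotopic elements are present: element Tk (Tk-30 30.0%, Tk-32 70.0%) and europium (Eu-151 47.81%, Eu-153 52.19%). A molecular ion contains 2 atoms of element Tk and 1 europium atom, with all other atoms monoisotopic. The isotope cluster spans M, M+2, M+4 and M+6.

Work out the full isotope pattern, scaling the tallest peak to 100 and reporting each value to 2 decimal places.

9.49 : 54.64 : 100.00 : 56.39

Element Tk pattern (n=2): 0.0900 : 0.4200 : 0.4900
Europium pattern (n=1): 0.4781 : 0.5219
Convolve the two distributions (both contribute in 2-u steps):
  M: 0.0900×0.4781 = 0.043029
  M+2: 0.0900×0.5219 + 0.4200×0.4781 = 0.247773
  M+4: 0.4200×0.5219 + 0.4900×0.4781 = 0.453467
  M+6: 0.4900×0.5219 = 0.255731
Scale to base peak (0.453467) = 100: 9.49 : 54.64 : 100.00 : 56.39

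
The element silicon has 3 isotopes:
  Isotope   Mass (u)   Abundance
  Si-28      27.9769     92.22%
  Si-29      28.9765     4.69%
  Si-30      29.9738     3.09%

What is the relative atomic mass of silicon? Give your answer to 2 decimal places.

28.09 u

Average mass = Σ (abundance × isotope mass) = 0.9222 × 27.9769 + 0.0469 × 28.9765 + 0.0309 × 29.9738
= 25.80030 + 1.35900 + 0.92619 = 28.08549 u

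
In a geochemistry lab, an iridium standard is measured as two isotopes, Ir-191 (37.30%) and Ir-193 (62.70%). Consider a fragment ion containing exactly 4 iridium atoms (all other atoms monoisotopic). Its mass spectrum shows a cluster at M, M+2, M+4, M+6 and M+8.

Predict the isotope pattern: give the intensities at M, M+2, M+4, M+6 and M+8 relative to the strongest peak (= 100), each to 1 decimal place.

5.3 : 35.4 : 89.2 : 100.0 : 42.0

Each Ir atom is independently Ir-191 (p = 0.3730) or Ir-193 (q = 0.6270); the cluster is the binomial expansion (p + q)^4.
P(M) = 0.3730^4 = 0.019357
P(M+2) = 4 × 0.3730^3 × 0.6270^1 = 0.130153
P(M+4) = 6 × 0.3730^2 × 0.6270^2 = 0.328174
P(M+6) = 4 × 0.3730^1 × 0.6270^3 = 0.367766
P(M+8) = 0.6270^4 = 0.154550
The M+6 peak is largest (0.367766); scaling to 100 gives 5.3 : 35.4 : 89.2 : 100.0 : 42.0.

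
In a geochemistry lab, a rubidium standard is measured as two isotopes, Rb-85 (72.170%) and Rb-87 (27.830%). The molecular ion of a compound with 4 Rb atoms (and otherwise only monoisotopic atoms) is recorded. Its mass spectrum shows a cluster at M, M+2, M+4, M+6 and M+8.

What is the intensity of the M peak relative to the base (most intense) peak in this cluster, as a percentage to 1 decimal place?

(0.72170 + 0.27830)^4 gives M 0.2713, M+2 0.4184, M+4 0.2420, M+6 0.0622, M+8 0.0060; the largest is M+2.
P(M+2) = C(4,1) × 0.72170^3 × 0.27830^1 = 4 × 0.37589809 × 0.2783 = 0.418450 (base)
P(M) = C(4,0) × 0.72170^4 × 0.27830^0 = 1 × 0.27128565 × 1.0000 = 0.271286
Relative intensity = 0.271286 / 0.418450 × 100 = 64.8

64.8%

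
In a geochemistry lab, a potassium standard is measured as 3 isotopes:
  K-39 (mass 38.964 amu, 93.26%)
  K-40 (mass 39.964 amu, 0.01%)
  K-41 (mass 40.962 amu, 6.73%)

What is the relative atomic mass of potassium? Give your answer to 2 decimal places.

Average mass = Σ (abundance × isotope mass) = 0.9326 × 38.964 + 0.0001 × 39.964 + 0.0673 × 40.962
= 36.3378 + 0.0040 + 2.7567 = 39.0985 amu

39.10 amu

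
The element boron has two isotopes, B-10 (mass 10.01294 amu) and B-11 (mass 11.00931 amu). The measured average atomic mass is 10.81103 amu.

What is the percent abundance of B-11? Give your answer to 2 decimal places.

With x = fraction of B-10 (so B-11 is 1 − x):
10.01294·x + 11.00931·(1 − x) = 10.81103
(10.01294 − 11.00931)·x = 10.81103 − 11.00931
x = -0.19828 / -0.99637 = 0.19900 → 19.90% B-10, 80.10% B-11.

80.10%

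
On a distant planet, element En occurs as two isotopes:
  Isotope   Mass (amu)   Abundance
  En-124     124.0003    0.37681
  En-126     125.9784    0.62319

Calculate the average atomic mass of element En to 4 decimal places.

125.2330 amu

Average mass = Σ (abundance × isotope mass) = 0.37681 × 124.0003 + 0.62319 × 125.9784
= 46.72455 + 78.50848 = 125.23303 amu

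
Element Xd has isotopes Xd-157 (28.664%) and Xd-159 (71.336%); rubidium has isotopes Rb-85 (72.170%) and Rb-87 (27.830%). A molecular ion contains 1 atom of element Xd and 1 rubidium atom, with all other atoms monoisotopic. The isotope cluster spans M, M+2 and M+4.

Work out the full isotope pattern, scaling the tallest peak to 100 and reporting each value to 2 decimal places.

Element Xd pattern (n=1): 0.28664 : 0.71336
Rubidium pattern (n=1): 0.7217 : 0.2783
Convolve the two distributions (both contribute in 2-u steps):
  M: 0.28664×0.7217 = 0.206868
  M+2: 0.28664×0.2783 + 0.71336×0.7217 = 0.594604
  M+4: 0.71336×0.2783 = 0.198528
Scale to base peak (0.594604) = 100: 34.79 : 100.00 : 33.39

34.79 : 100.00 : 33.39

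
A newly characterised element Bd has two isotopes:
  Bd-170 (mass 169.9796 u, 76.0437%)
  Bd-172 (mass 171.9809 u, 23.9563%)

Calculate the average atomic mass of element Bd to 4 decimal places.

170.4590 u

Average mass = Σ (abundance × isotope mass) = 0.760437 × 169.9796 + 0.239563 × 171.9809
= 129.25878 + 41.20026 = 170.45904 u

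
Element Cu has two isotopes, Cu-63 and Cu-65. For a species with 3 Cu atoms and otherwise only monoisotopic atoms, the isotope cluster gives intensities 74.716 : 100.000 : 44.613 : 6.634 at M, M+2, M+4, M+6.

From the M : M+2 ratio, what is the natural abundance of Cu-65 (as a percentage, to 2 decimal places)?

If p is the fraction of Cu that is Cu-63, then I(M+2)/I(M) = [C(3,1)·p^2·(1−p)] / p^3 = 3·(1−p)/p = 100.000/74.716 = 1.3384
(1−p)/p = 1.3384/3 = 0.4461  ⇒  p = 1/(1 + 0.4461) = 0.6915
Cu-63: 69.15%, Cu-65: 30.85%.

30.85%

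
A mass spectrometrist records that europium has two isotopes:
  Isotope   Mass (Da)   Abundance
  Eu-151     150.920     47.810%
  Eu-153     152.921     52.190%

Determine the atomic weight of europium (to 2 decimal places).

The abundance-weighted mean is 0.47810 × 150.920 + 0.52190 × 152.921
= 72.1549 + 79.8095 = 151.9644 Da

151.96 Da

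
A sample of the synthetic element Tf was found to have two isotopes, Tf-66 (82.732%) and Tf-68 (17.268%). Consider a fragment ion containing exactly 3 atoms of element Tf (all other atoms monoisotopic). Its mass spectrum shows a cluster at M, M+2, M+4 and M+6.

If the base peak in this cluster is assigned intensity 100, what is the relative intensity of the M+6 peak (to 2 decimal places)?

Term probabilities: M 0.5663, M+2 0.3546, M+4 0.0740, M+6 0.0051. Base peak = M.
P(M) = C(3,0) × 0.82732^3 × 0.17268^0 = 1 × 0.56626611 × 1.0000 = 0.566266 (base)
P(M+6) = C(3,3) × 0.82732^0 × 0.17268^3 = 1 × 1.0000 × 0.00514904 = 0.005149
Relative intensity = 0.005149 / 0.566266 × 100 = 0.91

0.91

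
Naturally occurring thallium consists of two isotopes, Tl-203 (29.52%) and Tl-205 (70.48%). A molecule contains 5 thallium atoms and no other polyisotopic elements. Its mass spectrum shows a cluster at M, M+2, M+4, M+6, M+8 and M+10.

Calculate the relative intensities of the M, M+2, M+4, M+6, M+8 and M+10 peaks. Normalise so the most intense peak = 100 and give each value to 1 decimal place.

Expanding (0.2952 + 0.7048)^5:
P(M) = 0.2952^5 = 0.002242
P(M+2) = 5 × 0.2952^4 × 0.7048^1 = 0.026761
P(M+4) = 10 × 0.2952^3 × 0.7048^2 = 0.127785
P(M+6) = 10 × 0.2952^2 × 0.7048^3 = 0.305092
P(M+8) = 5 × 0.2952^1 × 0.7048^4 = 0.364208
P(M+10) = 0.7048^5 = 0.173912
The M+8 peak is largest (0.364208); scaling to 100 gives 0.6 : 7.3 : 35.1 : 83.8 : 100.0 : 47.8.

0.6 : 7.3 : 35.1 : 83.8 : 100.0 : 47.8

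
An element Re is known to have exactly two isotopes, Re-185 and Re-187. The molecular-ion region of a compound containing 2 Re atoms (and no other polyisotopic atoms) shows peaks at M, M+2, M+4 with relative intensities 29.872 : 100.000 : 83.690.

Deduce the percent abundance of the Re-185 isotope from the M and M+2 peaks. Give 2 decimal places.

Write p for the Re-185 fraction. I(M+2)/I(M) = [C(2,1)·p^1·(1−p)] / p^2 = 2·(1−p)/p = 100.000/29.872 = 3.3476
(1−p)/p = 3.3476/2 = 1.6738  ⇒  p = 1/(1 + 1.6738) = 0.3740
Re-185: 37.40%, Re-187: 62.60%.

37.40%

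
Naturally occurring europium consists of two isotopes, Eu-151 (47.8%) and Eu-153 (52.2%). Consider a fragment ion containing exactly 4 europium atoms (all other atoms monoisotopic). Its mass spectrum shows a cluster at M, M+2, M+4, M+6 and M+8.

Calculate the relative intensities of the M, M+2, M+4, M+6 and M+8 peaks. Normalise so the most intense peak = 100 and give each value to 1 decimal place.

14.0 : 61.0 : 100.0 : 72.8 : 19.9

Expanding (0.478 + 0.522)^4:
P(M) = 0.478^4 = 0.052205
P(M+2) = 4 × 0.478^3 × 0.522^1 = 0.228042
P(M+4) = 6 × 0.478^2 × 0.522^2 = 0.373549
P(M+6) = 4 × 0.478^1 × 0.522^3 = 0.271956
P(M+8) = 0.522^4 = 0.074248
The M+4 peak is largest (0.373549); scaling to 100 gives 14.0 : 61.0 : 100.0 : 72.8 : 19.9.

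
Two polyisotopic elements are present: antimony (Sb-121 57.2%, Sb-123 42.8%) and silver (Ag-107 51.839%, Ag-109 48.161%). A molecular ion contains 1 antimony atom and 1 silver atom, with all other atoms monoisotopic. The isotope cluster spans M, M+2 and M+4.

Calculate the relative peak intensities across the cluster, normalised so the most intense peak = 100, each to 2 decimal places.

Antimony pattern (n=1): 0.5720 : 0.4280
Silver pattern (n=1): 0.51839 : 0.48161
Convolve the two distributions (both contribute in 2-u steps):
  M: 0.5720×0.51839 = 0.296519
  M+2: 0.5720×0.48161 + 0.4280×0.51839 = 0.497352
  M+4: 0.4280×0.48161 = 0.206129
Scale to base peak (0.497352) = 100: 59.62 : 100.00 : 41.45

59.62 : 100.00 : 41.45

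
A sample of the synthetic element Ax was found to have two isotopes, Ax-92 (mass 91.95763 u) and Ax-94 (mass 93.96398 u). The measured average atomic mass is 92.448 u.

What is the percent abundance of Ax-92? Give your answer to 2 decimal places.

75.56%

With x = fraction of Ax-92 (so Ax-94 is 1 − x):
91.95763·x + 93.96398·(1 − x) = 92.448
(91.95763 − 93.96398)·x = 92.448 − 93.96398
x = -1.51598 / -2.00635 = 0.75559 → 75.56% Ax-92, 24.44% Ax-94.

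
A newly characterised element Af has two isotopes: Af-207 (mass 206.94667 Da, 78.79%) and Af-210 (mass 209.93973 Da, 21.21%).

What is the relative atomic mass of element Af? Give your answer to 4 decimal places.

207.5815 Da

Average mass = Σ (abundance × isotope mass) = 0.7879 × 206.94667 + 0.2121 × 209.93973
= 163.053281 + 44.528217 = 207.581498 Da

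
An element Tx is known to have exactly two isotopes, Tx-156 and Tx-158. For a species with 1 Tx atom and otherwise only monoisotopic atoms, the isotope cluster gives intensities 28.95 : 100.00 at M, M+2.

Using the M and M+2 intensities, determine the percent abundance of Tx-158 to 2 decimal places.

Let p = fractional abundance of Tx-156. I(M+2)/I(M) = [C(1,1)·p^0·(1−p)] / p^1 = 1·(1−p)/p = 100.00/28.95 = 3.4542
(1−p)/p = 3.4542/1 = 3.4542  ⇒  p = 1/(1 + 3.4542) = 0.2245
Tx-156: 22.45%, Tx-158: 77.55%.

77.55%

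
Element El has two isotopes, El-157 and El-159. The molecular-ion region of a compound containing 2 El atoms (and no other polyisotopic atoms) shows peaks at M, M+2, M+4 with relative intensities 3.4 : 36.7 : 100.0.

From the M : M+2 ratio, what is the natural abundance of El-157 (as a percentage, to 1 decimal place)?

15.6%

Let p = fractional abundance of El-157. I(M+2)/I(M) = [C(2,1)·p^1·(1−p)] / p^2 = 2·(1−p)/p = 36.7/3.4 = 10.7941
(1−p)/p = 10.7941/2 = 5.3971  ⇒  p = 1/(1 + 5.3971) = 0.1563
El-157: 15.6%, El-159: 84.4%.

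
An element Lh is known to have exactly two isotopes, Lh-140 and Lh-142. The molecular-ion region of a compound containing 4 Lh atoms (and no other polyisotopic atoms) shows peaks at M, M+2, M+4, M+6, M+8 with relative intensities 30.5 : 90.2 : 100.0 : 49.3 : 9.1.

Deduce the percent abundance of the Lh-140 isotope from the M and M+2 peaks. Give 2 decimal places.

57.49%

Let p = fractional abundance of Lh-140. I(M+2)/I(M) = [C(4,1)·p^3·(1−p)] / p^4 = 4·(1−p)/p = 90.2/30.5 = 2.9574
(1−p)/p = 2.9574/4 = 0.7393  ⇒  p = 1/(1 + 0.7393) = 0.5749
Lh-140: 57.49%, Lh-142: 42.51%.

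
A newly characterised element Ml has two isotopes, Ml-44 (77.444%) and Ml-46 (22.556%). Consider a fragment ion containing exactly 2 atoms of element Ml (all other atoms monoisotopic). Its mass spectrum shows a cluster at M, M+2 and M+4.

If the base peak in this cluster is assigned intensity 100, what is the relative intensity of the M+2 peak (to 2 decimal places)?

58.25

Binomial terms of (0.77444 + 0.22556)^2: M 0.5998, M+2 0.3494, M+4 0.0509 → M is the base peak.
P(M) = C(2,0) × 0.77444^2 × 0.22556^0 = 1 × 0.59975731 × 1.0000 = 0.599757 (base)
P(M+2) = C(2,1) × 0.77444^1 × 0.22556^1 = 2 × 0.77444 × 0.22556 = 0.349365
Relative intensity = 0.349365 / 0.599757 × 100 = 58.25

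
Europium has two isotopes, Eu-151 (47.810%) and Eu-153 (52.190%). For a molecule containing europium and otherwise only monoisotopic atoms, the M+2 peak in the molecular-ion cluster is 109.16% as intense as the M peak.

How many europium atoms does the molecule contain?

With n Eu atoms, P(M+2)/P(M) = C(n,1)·p^(n−1)q / p^n = n·q/p = n · 0.52190/0.47810.
n = 1.0916 × 0.47810/0.52190 = 1.00 ≈ 1

1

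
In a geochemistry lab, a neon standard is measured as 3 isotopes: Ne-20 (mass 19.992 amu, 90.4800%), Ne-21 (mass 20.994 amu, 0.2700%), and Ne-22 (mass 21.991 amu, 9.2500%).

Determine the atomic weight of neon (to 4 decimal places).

20.1796 amu

Average mass = Σ (abundance × isotope mass) = 0.904800 × 19.992 + 0.002700 × 20.994 + 0.092500 × 21.991
= 18.08876 + 0.05668 + 2.03417 = 20.17961 amu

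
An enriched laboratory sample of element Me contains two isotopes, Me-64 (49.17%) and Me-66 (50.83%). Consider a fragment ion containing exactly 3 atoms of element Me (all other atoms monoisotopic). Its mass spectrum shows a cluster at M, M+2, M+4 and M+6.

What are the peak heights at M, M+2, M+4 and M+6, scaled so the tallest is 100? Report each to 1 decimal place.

31.2 : 96.7 : 100.0 : 34.5

The 3 Me atoms are independent, so intensities follow the terms of (0.4917 + 0.5083)^3.
P(M) = 0.4917^3 = 0.118878
P(M+2) = 3 × 0.4917^2 × 0.5083^1 = 0.368673
P(M+4) = 3 × 0.4917^1 × 0.5083^2 = 0.381120
P(M+6) = 0.5083^3 = 0.131329
The M+4 peak is largest (0.381120); scaling to 100 gives 31.2 : 96.7 : 100.0 : 34.5.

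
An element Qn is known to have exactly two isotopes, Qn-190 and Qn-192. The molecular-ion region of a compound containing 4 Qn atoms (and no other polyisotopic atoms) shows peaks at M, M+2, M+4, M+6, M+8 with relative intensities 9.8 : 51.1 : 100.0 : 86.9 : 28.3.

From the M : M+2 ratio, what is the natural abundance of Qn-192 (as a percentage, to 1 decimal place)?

If p is the fraction of Qn that is Qn-190, then I(M+2)/I(M) = [C(4,1)·p^3·(1−p)] / p^4 = 4·(1−p)/p = 51.1/9.8 = 5.2143
(1−p)/p = 5.2143/4 = 1.3036  ⇒  p = 1/(1 + 1.3036) = 0.4341
Qn-190: 43.4%, Qn-192: 56.6%.

56.6%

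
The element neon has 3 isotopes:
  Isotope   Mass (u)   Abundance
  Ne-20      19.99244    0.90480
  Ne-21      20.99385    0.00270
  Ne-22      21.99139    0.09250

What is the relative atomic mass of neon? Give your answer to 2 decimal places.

20.18 u

Weight each isotope mass by its fractional abundance: 0.90480 × 19.99244 + 0.00270 × 20.99385 + 0.09250 × 21.99139
= 18.089160 + 0.056683 + 2.034204 = 20.180047 u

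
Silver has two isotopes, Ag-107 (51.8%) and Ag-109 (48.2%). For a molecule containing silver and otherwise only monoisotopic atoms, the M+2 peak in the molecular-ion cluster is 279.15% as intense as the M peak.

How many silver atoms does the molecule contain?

3

For n independent Ag atoms, I(M+2)/I(M) = n · (abundance Ag-109) / (abundance Ag-107) = n · 0.482/0.518.
n = 2.7915 × 0.518/0.482 = 3.00 ≈ 3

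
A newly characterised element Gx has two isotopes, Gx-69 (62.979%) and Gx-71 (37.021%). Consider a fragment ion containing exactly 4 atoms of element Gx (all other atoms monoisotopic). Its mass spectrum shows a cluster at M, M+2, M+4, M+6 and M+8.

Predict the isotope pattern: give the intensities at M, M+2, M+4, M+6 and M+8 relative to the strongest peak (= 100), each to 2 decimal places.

42.53 : 100.00 : 88.17 : 34.55 : 5.08

Each Gx atom is independently Gx-69 (p = 0.62979) or Gx-71 (q = 0.37021); the cluster is the binomial expansion (p + q)^4.
P(M) = 0.62979^4 = 0.157320
P(M+2) = 4 × 0.62979^3 × 0.37021^1 = 0.369909
P(M+4) = 6 × 0.62979^2 × 0.37021^2 = 0.326166
P(M+6) = 4 × 0.62979^1 × 0.37021^3 = 0.127820
P(M+8) = 0.37021^4 = 0.018784
The M+2 peak is largest (0.369909); scaling to 100 gives 42.53 : 100.00 : 88.17 : 34.55 : 5.08.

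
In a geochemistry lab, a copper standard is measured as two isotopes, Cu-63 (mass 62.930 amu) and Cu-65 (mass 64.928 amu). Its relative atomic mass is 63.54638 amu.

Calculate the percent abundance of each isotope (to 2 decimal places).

Cu-63: 69.15%, Cu-65: 30.85%

With x = fraction of Cu-63 (so Cu-65 is 1 − x):
62.930·x + 64.928·(1 − x) = 63.54638
(62.930 − 64.928)·x = 63.54638 − 64.928
x = -1.38162 / -1.998 = 0.69150 → 69.15% Cu-63, 30.85% Cu-65.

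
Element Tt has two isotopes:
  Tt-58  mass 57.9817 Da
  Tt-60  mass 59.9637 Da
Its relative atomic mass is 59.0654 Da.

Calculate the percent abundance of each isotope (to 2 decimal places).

Tt-58: 45.32%, Tt-60: 54.68%

With x = fraction of Tt-58 (so Tt-60 is 1 − x):
57.9817·x + 59.9637·(1 − x) = 59.0654
(57.9817 − 59.9637)·x = 59.0654 − 59.9637
x = -0.8983 / -1.9820 = 0.45323 → 45.32% Tt-58, 54.68% Tt-60.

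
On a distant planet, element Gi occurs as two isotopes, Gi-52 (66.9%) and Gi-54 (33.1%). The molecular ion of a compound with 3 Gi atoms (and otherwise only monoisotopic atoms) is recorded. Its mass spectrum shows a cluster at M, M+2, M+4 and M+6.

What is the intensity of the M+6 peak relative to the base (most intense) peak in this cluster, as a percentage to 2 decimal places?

Binomial terms of (0.669 + 0.331)^3: M 0.2994, M+2 0.4444, M+4 0.2199, M+6 0.0363 → M+2 is the base peak.
P(M+2) = C(3,1) × 0.669^2 × 0.331^1 = 3 × 0.447561 × 0.3310 = 0.444428 (base)
P(M+6) = C(3,3) × 0.669^0 × 0.331^3 = 1 × 1.0000 × 0.03626469 = 0.036265
Relative intensity = 0.036265 / 0.444428 × 100 = 8.16

8.16%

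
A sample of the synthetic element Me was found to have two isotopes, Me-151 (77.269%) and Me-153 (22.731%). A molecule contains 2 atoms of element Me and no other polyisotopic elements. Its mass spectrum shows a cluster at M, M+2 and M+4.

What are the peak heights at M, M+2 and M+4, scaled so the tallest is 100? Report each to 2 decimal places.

100.00 : 58.84 : 8.65

Each Me atom is independently Me-151 (p = 0.77269) or Me-153 (q = 0.22731); the cluster is the binomial expansion (p + q)^2.
P(M) = 0.77269^2 = 0.597050
P(M+2) = 2 × 0.77269^1 × 0.22731^1 = 0.351280
P(M+4) = 0.22731^2 = 0.051670
The M peak is largest (0.597050); scaling to 100 gives 100.00 : 58.84 : 8.65.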